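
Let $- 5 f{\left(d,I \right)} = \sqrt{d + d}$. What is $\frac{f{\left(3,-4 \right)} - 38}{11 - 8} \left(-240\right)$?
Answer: $3040 + 16 \sqrt{6} \approx 3079.2$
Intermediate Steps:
$f{\left(d,I \right)} = - \frac{\sqrt{2} \sqrt{d}}{5}$ ($f{\left(d,I \right)} = - \frac{\sqrt{d + d}}{5} = - \frac{\sqrt{2 d}}{5} = - \frac{\sqrt{2} \sqrt{d}}{5}$)
$\frac{f{\left(3,-4 \right)} - 38}{11 - 8} \left(-240\right) = \frac{- \frac{\sqrt{2} \sqrt{3}}{5} - 38}{11 - 8} \left(-240\right) = \frac{- \frac{\sqrt{6}}{5} - 38}{3} \left(-240\right) = \left(-38 - \frac{\sqrt{6}}{5}\right) \frac{1}{3} \left(-240\right) = \left(- \frac{38}{3} - \frac{\sqrt{6}}{15}\right) \left(-240\right) = 3040 + 16 \sqrt{6}$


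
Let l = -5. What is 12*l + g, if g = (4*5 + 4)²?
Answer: 516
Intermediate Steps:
g = 576 (g = (20 + 4)² = 24² = 576)
12*l + g = 12*(-5) + 576 = -60 + 576 = 516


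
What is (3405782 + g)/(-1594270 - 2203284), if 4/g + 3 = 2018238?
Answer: -3436834217387/3832178198595 ≈ -0.89684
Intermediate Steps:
g = 4/2018235 (g = 4/(-3 + 2018238) = 4/2018235 ≈ 1.9819e-6)
(3405782 + g)/(-1594270 - 2203284) = (3405782 + 4/2018235)/(-1594270 - 2203284) = (6873668434774/2018235)/(-3797554) = (6873668434774/2018235)*(-1/3797554) = -3436834217387/3832178198595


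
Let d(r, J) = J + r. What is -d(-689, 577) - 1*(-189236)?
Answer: 189348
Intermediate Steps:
-d(-689, 577) - 1*(-189236) = -(577 - 689) - 1*(-189236) = -1*(-112) + 189236 = 112 + 189236 = 189348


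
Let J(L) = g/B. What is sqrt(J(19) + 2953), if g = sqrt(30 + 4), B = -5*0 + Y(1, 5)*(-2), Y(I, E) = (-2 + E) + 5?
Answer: sqrt(47248 - sqrt(34))/4 ≈ 54.338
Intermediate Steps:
Y(I, E) = 3 + E
B = -16 (B = -5*0 + (3 + 5)*(-2) = 0 + 8*(-2) = 0 - 16 = -16)
g = sqrt(34) ≈ 5.8309
J(L) = -sqrt(34)/16 (J(L) = sqrt(34)/(-16) = sqrt(34)*(-1/16) = -sqrt(34)/16)
sqrt(J(19) + 2953) = sqrt(-sqrt(34)/16 + 2953) = sqrt(2953 - sqrt(34)/16)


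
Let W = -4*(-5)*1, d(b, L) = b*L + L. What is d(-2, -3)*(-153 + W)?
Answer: -399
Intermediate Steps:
d(b, L) = L + L*b (d(b, L) = L*b + L = L + L*b)
W = 20 (W = 20*1 = 20)
d(-2, -3)*(-153 + W) = (-3*(1 - 2))*(-153 + 20) = -3*(-1)*(-133) = 3*(-133) = -399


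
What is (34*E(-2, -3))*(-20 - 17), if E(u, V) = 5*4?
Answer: -25160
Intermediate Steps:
E(u, V) = 20
(34*E(-2, -3))*(-20 - 17) = (34*20)*(-20 - 17) = 680*(-37) = -25160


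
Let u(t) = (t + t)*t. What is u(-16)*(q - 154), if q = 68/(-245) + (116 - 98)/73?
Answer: -1410480128/17885 ≈ -78864.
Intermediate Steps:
u(t) = 2*t**2 (u(t) = (2*t)*t = 2*t**2)
q = -554/17885 (q = 68*(-1/245) + 18*(1/73) = -68/245 + 18/73 = -554/17885 ≈ -0.030976)
u(-16)*(q - 154) = (2*(-16)**2)*(-554/17885 - 154) = (2*256)*(-2754844/17885) = 512*(-2754844/17885) = -1410480128/17885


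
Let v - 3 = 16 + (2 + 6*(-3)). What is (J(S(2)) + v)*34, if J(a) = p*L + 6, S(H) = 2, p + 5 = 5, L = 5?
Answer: 306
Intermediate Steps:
p = 0 (p = -5 + 5 = 0)
J(a) = 6 (J(a) = 0*5 + 6 = 0 + 6 = 6)
v = 3 (v = 3 + (16 + (2 + 6*(-3))) = 3 + (16 + (2 - 18)) = 3 + (16 - 16) = 3 + 0 = 3)
(J(S(2)) + v)*34 = (6 + 3)*34 = 9*34 = 306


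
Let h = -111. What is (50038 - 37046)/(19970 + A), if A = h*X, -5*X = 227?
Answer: 64960/125047 ≈ 0.51948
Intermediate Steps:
X = -227/5 (X = -⅕*227 = -227/5 ≈ -45.400)
A = 25197/5 (A = -111*(-227/5) = 25197/5 ≈ 5039.4)
(50038 - 37046)/(19970 + A) = (50038 - 37046)/(19970 + 25197/5) = 12992/(125047/5) = 12992*(5/125047) = 64960/125047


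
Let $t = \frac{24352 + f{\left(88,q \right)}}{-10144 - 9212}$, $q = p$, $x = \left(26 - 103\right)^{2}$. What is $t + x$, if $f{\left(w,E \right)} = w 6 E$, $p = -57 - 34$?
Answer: $\frac{28696355}{4839} \approx 5930.2$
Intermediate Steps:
$p = -91$ ($p = -57 - 34 = -91$)
$x = 5929$ ($x = \left(-77\right)^{2} = 5929$)
$q = -91$
$f{\left(w,E \right)} = 6 E w$ ($f{\left(w,E \right)} = 6 w E = 6 E w$)
$t = \frac{5924}{4839}$ ($t = \frac{24352 + 6 \left(-91\right) 88}{-10144 - 9212} = \frac{24352 - 48048}{-19356} = \left(-23696\right) \left(- \frac{1}{19356}\right) = \frac{5924}{4839} \approx 1.2242$)
$t + x = \frac{5924}{4839} + 5929 = \frac{28696355}{4839}$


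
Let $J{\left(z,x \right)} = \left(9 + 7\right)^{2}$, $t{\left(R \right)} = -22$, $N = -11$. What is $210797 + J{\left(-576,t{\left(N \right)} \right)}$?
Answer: $211053$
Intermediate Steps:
$J{\left(z,x \right)} = 256$ ($J{\left(z,x \right)} = 16^{2} = 256$)
$210797 + J{\left(-576,t{\left(N \right)} \right)} = 210797 + 256 = 211053$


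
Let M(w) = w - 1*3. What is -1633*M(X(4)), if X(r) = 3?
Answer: 0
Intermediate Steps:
M(w) = -3 + w (M(w) = w - 3 = -3 + w)
-1633*M(X(4)) = -1633*(-3 + 3) = -1633*0 = 0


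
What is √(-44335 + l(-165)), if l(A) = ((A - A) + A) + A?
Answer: I*√44665 ≈ 211.34*I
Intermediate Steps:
l(A) = 2*A (l(A) = (0 + A) + A = A + A = 2*A)
√(-44335 + l(-165)) = √(-44335 + 2*(-165)) = √(-44335 - 330) = √(-44665) = I*√44665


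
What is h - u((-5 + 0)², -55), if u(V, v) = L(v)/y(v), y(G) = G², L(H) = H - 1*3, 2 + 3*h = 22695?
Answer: 68646499/9075 ≈ 7564.4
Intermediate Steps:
h = 22693/3 (h = -⅔ + (⅓)*22695 = -⅔ + 7565 = 22693/3 ≈ 7564.3)
L(H) = -3 + H (L(H) = H - 3 = -3 + H)
u(V, v) = (-3 + v)/v² (u(V, v) = (-3 + v)/(v²) = (-3 + v)/v²)
h - u((-5 + 0)², -55) = 22693/3 - (-3 - 55)/(-55)² = 22693/3 - (-58)/3025 = 22693/3 - 1*(-58/3025) = 22693/3 + 58/3025 = 68646499/9075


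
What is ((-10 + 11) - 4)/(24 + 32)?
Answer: -3/56 ≈ -0.053571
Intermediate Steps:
((-10 + 11) - 4)/(24 + 32) = (1 - 4)/56 = (1/56)*(-3) = -3/56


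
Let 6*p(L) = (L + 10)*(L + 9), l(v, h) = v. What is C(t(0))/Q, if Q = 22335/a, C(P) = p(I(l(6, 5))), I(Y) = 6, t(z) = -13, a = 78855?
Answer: 210280/1489 ≈ 141.22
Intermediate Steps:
p(L) = (9 + L)*(10 + L)/6 (p(L) = ((L + 10)*(L + 9))/6 = ((10 + L)*(9 + L))/6 = ((9 + L)*(10 + L))/6 = (9 + L)*(10 + L)/6)
C(P) = 40 (C(P) = 15 + (⅙)*6² + (19/6)*6 = 15 + (⅙)*36 + 19 = 15 + 6 + 19 = 40)
Q = 1489/5257 (Q = 22335/78855 = 22335*(1/78855) = 1489/5257 ≈ 0.28324)
C(t(0))/Q = 40/(1489/5257) = 40*(5257/1489) = 210280/1489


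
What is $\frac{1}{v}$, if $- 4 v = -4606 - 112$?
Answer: $\frac{2}{2359} \approx 0.00084782$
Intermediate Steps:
$v = \frac{2359}{2}$ ($v = - \frac{-4606 - 112}{4} = \left(- \frac{1}{4}\right) \left(-4718\right) = \frac{2359}{2} \approx 1179.5$)
$\frac{1}{v} = \frac{1}{\frac{2359}{2}} = \frac{2}{2359}$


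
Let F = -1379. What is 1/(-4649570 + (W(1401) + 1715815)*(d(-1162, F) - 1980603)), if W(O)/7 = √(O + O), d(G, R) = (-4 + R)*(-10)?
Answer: -482089037795/1626868806663965567596369 + 1966773*√2802/1626868806663965567596369 ≈ -2.9627e-13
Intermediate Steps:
d(G, R) = 40 - 10*R
W(O) = 7*√2*√O (W(O) = 7*√(O + O) = 7*√(2*O) = 7*(√2*√O) = 7*√2*√O)
1/(-4649570 + (W(1401) + 1715815)*(d(-1162, F) - 1980603)) = 1/(-4649570 + (7*√2*√1401 + 1715815)*((40 - 10*(-1379)) - 1980603)) = 1/(-4649570 + (7*√2802 + 1715815)*((40 + 13790) - 1980603)) = 1/(-4649570 + (1715815 + 7*√2802)*(13830 - 1980603)) = 1/(-4649570 + (1715815 + 7*√2802)*(-1966773)) = 1/(-4649570 + (-3374618614995 - 13767411*√2802)) = 1/(-3374623264565 - 13767411*√2802)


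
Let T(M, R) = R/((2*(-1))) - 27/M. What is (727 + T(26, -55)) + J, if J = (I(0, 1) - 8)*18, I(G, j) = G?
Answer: 7923/13 ≈ 609.46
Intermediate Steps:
T(M, R) = -27/M - R/2 (T(M, R) = R/(-2) - 27/M = R*(-1/2) - 27/M = -R/2 - 27/M = -27/M - R/2)
J = -144 (J = (0 - 8)*18 = -8*18 = -144)
(727 + T(26, -55)) + J = (727 + (-27/26 - 1/2*(-55))) - 144 = (727 + (-27*1/26 + 55/2)) - 144 = (727 + (-27/26 + 55/2)) - 144 = (727 + 344/13) - 144 = 9795/13 - 144 = 7923/13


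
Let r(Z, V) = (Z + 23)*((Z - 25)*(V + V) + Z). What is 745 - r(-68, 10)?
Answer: -86015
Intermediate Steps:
r(Z, V) = (23 + Z)*(Z + 2*V*(-25 + Z)) (r(Z, V) = (23 + Z)*((-25 + Z)*(2*V) + Z) = (23 + Z)*(2*V*(-25 + Z) + Z) = (23 + Z)*(Z + 2*V*(-25 + Z)))
745 - r(-68, 10) = 745 - ((-68)² - 1150*10 + 23*(-68) - 4*10*(-68) + 2*10*(-68)²) = 745 - (4624 - 11500 - 1564 + 2720 + 2*10*4624) = 745 - (4624 - 11500 - 1564 + 2720 + 92480) = 745 - 1*86760 = 745 - 86760 = -86015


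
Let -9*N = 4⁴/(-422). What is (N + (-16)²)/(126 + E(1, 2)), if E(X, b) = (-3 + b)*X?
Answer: 486272/237375 ≈ 2.0485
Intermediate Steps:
E(X, b) = X*(-3 + b)
N = 128/1899 (N = -4⁴/(9*(-422)) = -256*(-1)/(9*422) = -⅑*(-128/211) = 128/1899 ≈ 0.067404)
(N + (-16)²)/(126 + E(1, 2)) = (128/1899 + (-16)²)/(126 + 1*(-3 + 2)) = (128/1899 + 256)/(126 + 1*(-1)) = 486272/(1899*(126 - 1)) = (486272/1899)/125 = (486272/1899)*(1/125) = 486272/237375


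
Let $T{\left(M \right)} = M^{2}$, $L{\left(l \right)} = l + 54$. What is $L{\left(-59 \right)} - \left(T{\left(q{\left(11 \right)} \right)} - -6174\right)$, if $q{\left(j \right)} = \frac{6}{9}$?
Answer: $- \frac{55615}{9} \approx -6179.4$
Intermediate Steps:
$L{\left(l \right)} = 54 + l$
$q{\left(j \right)} = \frac{2}{3}$ ($q{\left(j \right)} = 6 \cdot \frac{1}{9} = \frac{2}{3}$)
$L{\left(-59 \right)} - \left(T{\left(q{\left(11 \right)} \right)} - -6174\right) = \left(54 - 59\right) - \left(\left(\frac{2}{3}\right)^{2} - -6174\right) = -5 - \left(\frac{4}{9} + 6174\right) = -5 - \frac{55570}{9} = - \frac{55615}{9}$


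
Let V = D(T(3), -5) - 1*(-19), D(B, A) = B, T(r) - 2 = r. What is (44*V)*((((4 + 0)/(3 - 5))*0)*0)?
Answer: 0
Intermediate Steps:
T(r) = 2 + r
V = 24 (V = (2 + 3) - 1*(-19) = 5 + 19 = 24)
(44*V)*((((4 + 0)/(3 - 5))*0)*0) = (44*24)*((((4 + 0)/(3 - 5))*0)*0) = 1056*(((4/(-2))*0)*0) = 1056*(((4*(-½))*0)*0) = 1056*(-2*0*0) = 1056*(0*0) = 1056*0 = 0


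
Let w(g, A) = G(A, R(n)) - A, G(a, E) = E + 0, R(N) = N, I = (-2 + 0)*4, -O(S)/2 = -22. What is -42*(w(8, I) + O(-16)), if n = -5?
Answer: -1974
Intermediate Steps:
O(S) = 44 (O(S) = -2*(-22) = 44)
I = -8 (I = -2*4 = -8)
G(a, E) = E
w(g, A) = -5 - A
-42*(w(8, I) + O(-16)) = -42*((-5 - 1*(-8)) + 44) = -42*((-5 + 8) + 44) = -42*(3 + 44) = -42*47 = -1974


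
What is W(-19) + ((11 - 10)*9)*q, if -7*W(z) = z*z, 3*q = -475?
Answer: -10336/7 ≈ -1476.6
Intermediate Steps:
q = -475/3 (q = (⅓)*(-475) = -475/3 ≈ -158.33)
W(z) = -z²/7 (W(z) = -z*z/7 = -z²/7)
W(-19) + ((11 - 10)*9)*q = -⅐*(-19)² + ((11 - 10)*9)*(-475/3) = -⅐*361 + (1*9)*(-475/3) = -361/7 + 9*(-475/3) = -361/7 - 1425 = -10336/7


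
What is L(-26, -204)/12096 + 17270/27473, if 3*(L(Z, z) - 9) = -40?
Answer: 626336611/996940224 ≈ 0.62826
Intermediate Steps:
L(Z, z) = -13/3 (L(Z, z) = 9 + (1/3)*(-40) = 9 - 40/3 = -13/3)
L(-26, -204)/12096 + 17270/27473 = -13/3/12096 + 17270/27473 = -13/3*1/12096 + 17270*(1/27473) = -13/36288 + 17270/27473 = 626336611/996940224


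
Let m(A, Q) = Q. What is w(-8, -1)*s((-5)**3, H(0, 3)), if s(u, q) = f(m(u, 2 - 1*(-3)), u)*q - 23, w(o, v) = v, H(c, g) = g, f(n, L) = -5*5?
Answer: 98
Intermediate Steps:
f(n, L) = -25
s(u, q) = -23 - 25*q (s(u, q) = -25*q - 23 = -23 - 25*q)
w(-8, -1)*s((-5)**3, H(0, 3)) = -(-23 - 25*3) = -(-23 - 75) = -1*(-98) = 98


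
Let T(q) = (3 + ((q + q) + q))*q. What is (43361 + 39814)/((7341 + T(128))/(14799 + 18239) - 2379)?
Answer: -36639142/1047207 ≈ -34.987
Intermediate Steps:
T(q) = q*(3 + 3*q) (T(q) = (3 + (2*q + q))*q = (3 + 3*q)*q = q*(3 + 3*q))
(43361 + 39814)/((7341 + T(128))/(14799 + 18239) - 2379) = (43361 + 39814)/((7341 + 3*128*(1 + 128))/(14799 + 18239) - 2379) = 83175/((7341 + 3*128*129)/33038 - 2379) = 83175/((7341 + 49536)*(1/33038) - 2379) = 83175/(56877*(1/33038) - 2379) = 83175/(56877/33038 - 2379) = 83175/(-78540525/33038) = 83175*(-33038/78540525) = -36639142/1047207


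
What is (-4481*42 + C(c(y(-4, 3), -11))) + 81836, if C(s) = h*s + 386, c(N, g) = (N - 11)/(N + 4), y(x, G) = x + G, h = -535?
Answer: -103840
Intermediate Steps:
y(x, G) = G + x
c(N, g) = (-11 + N)/(4 + N)
C(s) = 386 - 535*s (C(s) = -535*s + 386 = 386 - 535*s)
(-4481*42 + C(c(y(-4, 3), -11))) + 81836 = (-4481*42 + (386 - 535*(-11 + (3 - 4))/(4 + (3 - 4)))) + 81836 = (-188202 + (386 - 535*(-11 - 1)/(4 - 1))) + 81836 = (-188202 + (386 - 535*(-12)/3)) + 81836 = (-188202 + (386 - 535*(-4))) + 81836 = (-188202 + (386 + 2140)) + 81836 = (-188202 + 2526) + 81836 = -185676 + 81836 = -103840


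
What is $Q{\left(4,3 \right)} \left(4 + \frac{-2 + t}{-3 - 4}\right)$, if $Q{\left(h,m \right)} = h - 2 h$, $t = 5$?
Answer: $- \frac{100}{7} \approx -14.286$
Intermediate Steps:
$Q{\left(h,m \right)} = - h$
$Q{\left(4,3 \right)} \left(4 + \frac{-2 + t}{-3 - 4}\right) = \left(-1\right) 4 \left(4 + \frac{-2 + 5}{-3 - 4}\right) = - 4 \left(4 + \frac{3}{-7}\right) = - 4 \left(4 + 3 \left(- \frac{1}{7}\right)\right) = - 4 \left(4 - \frac{3}{7}\right) = \left(-4\right) \frac{25}{7} = - \frac{100}{7}$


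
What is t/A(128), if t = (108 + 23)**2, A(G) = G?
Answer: 17161/128 ≈ 134.07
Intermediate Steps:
t = 17161 (t = 131**2 = 17161)
t/A(128) = 17161/128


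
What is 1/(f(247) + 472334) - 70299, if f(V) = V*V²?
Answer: -1092555915542/15541557 ≈ -70299.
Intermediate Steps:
f(V) = V³
1/(f(247) + 472334) - 70299 = 1/(247³ + 472334) - 70299 = 1/(15069223 + 472334) - 70299 = 1/15541557 - 70299 = -1092555915542/15541557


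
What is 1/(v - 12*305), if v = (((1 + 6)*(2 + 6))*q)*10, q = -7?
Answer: -1/7580 ≈ -0.00013193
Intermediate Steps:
v = -3920 (v = (((1 + 6)*(2 + 6))*(-7))*10 = ((7*8)*(-7))*10 = (56*(-7))*10 = -392*10 = -3920)
1/(v - 12*305) = 1/(-3920 - 12*305) = 1/(-3920 - 3660) = 1/(-7580) = -1/7580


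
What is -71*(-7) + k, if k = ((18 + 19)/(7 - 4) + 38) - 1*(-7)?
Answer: 1663/3 ≈ 554.33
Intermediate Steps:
k = 172/3 (k = (37/3 + 38) + 7 = 151/3 + 7 = 172/3 ≈ 57.333)
-71*(-7) + k = -71*(-7) + 172/3 = 497 + 172/3 = 1663/3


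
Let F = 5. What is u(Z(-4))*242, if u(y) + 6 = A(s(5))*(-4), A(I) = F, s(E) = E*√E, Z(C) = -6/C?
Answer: -6292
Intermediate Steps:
s(E) = E^(3/2)
A(I) = 5
u(y) = -26 (u(y) = -6 + 5*(-4) = -6 - 20 = -26)
u(Z(-4))*242 = -26*242 = -6292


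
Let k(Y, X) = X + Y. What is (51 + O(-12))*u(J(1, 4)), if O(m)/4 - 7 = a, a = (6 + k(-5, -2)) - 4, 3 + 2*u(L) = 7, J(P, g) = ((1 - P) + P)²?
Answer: 118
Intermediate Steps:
J(P, g) = 1 (J(P, g) = 1² = 1)
u(L) = 2 (u(L) = -3/2 + (½)*7 = -3/2 + 7/2 = 2)
a = -5 (a = (6 + (-2 - 5)) - 4 = (6 - 7) - 4 = -1 - 4 = -5)
O(m) = 8 (O(m) = 28 + 4*(-5) = 28 - 20 = 8)
(51 + O(-12))*u(J(1, 4)) = (51 + 8)*2 = 59*2 = 118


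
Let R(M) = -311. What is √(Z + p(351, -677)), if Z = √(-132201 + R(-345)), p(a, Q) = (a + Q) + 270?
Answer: 2*√(-14 + I*√8282) ≈ 12.496 + 14.565*I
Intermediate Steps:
p(a, Q) = 270 + Q + a (p(a, Q) = (Q + a) + 270 = 270 + Q + a)
Z = 4*I*√8282 (Z = √(-132201 - 311) = √(-132512) = 4*I*√8282 ≈ 364.02*I)
√(Z + p(351, -677)) = √(4*I*√8282 + (270 - 677 + 351)) = √(4*I*√8282 - 56) = √(-56 + 4*I*√8282)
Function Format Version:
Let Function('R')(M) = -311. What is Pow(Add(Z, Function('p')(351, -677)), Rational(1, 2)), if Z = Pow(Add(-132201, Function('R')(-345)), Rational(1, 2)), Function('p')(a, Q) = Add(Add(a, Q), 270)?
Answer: Mul(2, Pow(Add(-14, Mul(I, Pow(8282, Rational(1, 2)))), Rational(1, 2))) ≈ Add(12.496, Mul(14.565, I))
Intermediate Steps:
Function('p')(a, Q) = Add(270, Q, a) (Function('p')(a, Q) = Add(Add(Q, a), 270) = Add(270, Q, a))
Z = Mul(4, I, Pow(8282, Rational(1, 2))) (Z = Pow(Add(-132201, -311), Rational(1, 2)) = Pow(-132512, Rational(1, 2)) = Mul(4, I, Pow(8282, Rational(1, 2))) ≈ Mul(364.02, I))
Pow(Add(Z, Function('p')(351, -677)), Rational(1, 2)) = Pow(Add(Mul(4, I, Pow(8282, Rational(1, 2))), Add(270, -677, 351)), Rational(1, 2)) = Pow(Add(Mul(4, I, Pow(8282, Rational(1, 2))), -56), Rational(1, 2)) = Pow(Add(-56, Mul(4, I, Pow(8282, Rational(1, 2)))), Rational(1, 2))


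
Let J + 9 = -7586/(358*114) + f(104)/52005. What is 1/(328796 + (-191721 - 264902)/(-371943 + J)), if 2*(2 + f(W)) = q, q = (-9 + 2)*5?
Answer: 65786813089907/21630521759164732087 ≈ 3.0414e-6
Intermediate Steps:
q = -35 (q = -7*5 = -35)
f(W) = -39/2 (f(W) = -2 + (½)*(-35) = -2 - 35/2 = -39/2)
J = -1624763192/176869005 (J = -9 + (-7586/(358*114) - 39/2/52005) = -9 + (-7586/40812 - 39/2*1/52005) = -9 + (-7586*1/40812 - 13/34670) = -9 + (-3793/20406 - 13/34670) = -9 - 32942147/176869005 = -1624763192/176869005 ≈ -9.1862)
1/(328796 + (-191721 - 264902)/(-371943 + J)) = 1/(328796 + (-191721 - 264902)/(-371943 - 1624763192/176869005)) = 1/(328796 - 456623/(-65786813089907/176869005)) = 1/(328796 - 456623*(-176869005/65786813089907)) = 1/(328796 + 80762455670115/65786813089907) = 1/(21630521759164732087/65786813089907) = 65786813089907/21630521759164732087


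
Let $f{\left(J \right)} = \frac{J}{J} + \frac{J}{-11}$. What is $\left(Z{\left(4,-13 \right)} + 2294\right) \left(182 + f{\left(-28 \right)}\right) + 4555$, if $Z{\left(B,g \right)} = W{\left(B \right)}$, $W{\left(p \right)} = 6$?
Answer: $\frac{4744405}{11} \approx 4.3131 \cdot 10^{5}$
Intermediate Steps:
$f{\left(J \right)} = 1 - \frac{J}{11}$ ($f{\left(J \right)} = 1 + J \left(- \frac{1}{11}\right) = 1 - \frac{J}{11}$)
$Z{\left(B,g \right)} = 6$
$\left(Z{\left(4,-13 \right)} + 2294\right) \left(182 + f{\left(-28 \right)}\right) + 4555 = \left(6 + 2294\right) \left(182 + \left(1 - - \frac{28}{11}\right)\right) + 4555 = 2300 \left(182 + \left(1 + \frac{28}{11}\right)\right) + 4555 = 2300 \left(182 + \frac{39}{11}\right) + 4555 = 2300 \cdot \frac{2041}{11} + 4555 = \frac{4694300}{11} + 4555 = \frac{4744405}{11}$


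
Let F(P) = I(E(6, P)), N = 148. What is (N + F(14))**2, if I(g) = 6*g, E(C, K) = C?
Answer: 33856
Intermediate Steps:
F(P) = 36 (F(P) = 6*6 = 36)
(N + F(14))**2 = (148 + 36)**2 = 184**2 = 33856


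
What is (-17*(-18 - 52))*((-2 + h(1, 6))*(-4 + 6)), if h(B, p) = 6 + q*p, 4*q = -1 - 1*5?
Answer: -11900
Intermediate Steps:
q = -3/2 (q = (-1 - 1*5)/4 = (-1 - 5)/4 = (¼)*(-6) = -3/2 ≈ -1.5000)
h(B, p) = 6 - 3*p/2
(-17*(-18 - 52))*((-2 + h(1, 6))*(-4 + 6)) = (-17*(-18 - 52))*((-2 + (6 - 3/2*6))*(-4 + 6)) = (-17*(-70))*((-2 + (6 - 9))*2) = 1190*((-2 - 3)*2) = 1190*(-5*2) = 1190*(-10) = -11900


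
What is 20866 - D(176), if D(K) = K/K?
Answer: 20865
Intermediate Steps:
D(K) = 1
20866 - D(176) = 20866 - 1*1 = 20866 - 1 = 20865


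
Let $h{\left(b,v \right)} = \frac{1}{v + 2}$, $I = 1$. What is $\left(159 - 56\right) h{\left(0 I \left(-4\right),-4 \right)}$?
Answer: $- \frac{103}{2} \approx -51.5$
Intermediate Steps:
$h{\left(b,v \right)} = \frac{1}{2 + v}$
$\left(159 - 56\right) h{\left(0 I \left(-4\right),-4 \right)} = \frac{159 - 56}{2 - 4} = \frac{103}{-2} = 103 \left(- \frac{1}{2}\right) = - \frac{103}{2}$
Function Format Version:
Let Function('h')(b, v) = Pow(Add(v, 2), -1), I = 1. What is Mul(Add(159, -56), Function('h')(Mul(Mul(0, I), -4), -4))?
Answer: Rational(-103, 2) ≈ -51.500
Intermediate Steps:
Function('h')(b, v) = Pow(Add(2, v), -1)
Mul(Add(159, -56), Function('h')(Mul(Mul(0, I), -4), -4)) = Mul(Add(159, -56), Pow(Add(2, -4), -1)) = Mul(103, Pow(-2, -1)) = Mul(103, Rational(-1, 2)) = Rational(-103, 2)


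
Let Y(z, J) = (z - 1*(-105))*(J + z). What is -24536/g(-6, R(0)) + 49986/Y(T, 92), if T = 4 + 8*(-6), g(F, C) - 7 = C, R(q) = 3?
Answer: -5945129/2440 ≈ -2436.5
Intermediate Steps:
g(F, C) = 7 + C
T = -44 (T = 4 - 48 = -44)
Y(z, J) = (105 + z)*(J + z) (Y(z, J) = (z + 105)*(J + z) = (105 + z)*(J + z))
-24536/g(-6, R(0)) + 49986/Y(T, 92) = -24536/(7 + 3) + 49986/((-44)² + 105*92 + 105*(-44) + 92*(-44)) = -24536/10 + 49986/(1936 + 9660 - 4620 - 4048) = -24536*⅒ + 49986/2928 = -12268/5 + 49986*(1/2928) = -12268/5 + 8331/488 = -5945129/2440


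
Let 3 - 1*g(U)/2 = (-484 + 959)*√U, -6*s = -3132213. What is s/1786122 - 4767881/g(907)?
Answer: 4600167098441/14058282268602 + 2264743475*√907/409283732 ≈ 166.97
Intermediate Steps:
s = 1044071/2 (s = -⅙*(-3132213) = 1044071/2 ≈ 5.2204e+5)
g(U) = 6 - 950*√U (g(U) = 6 - 2*(-484 + 959)*√U = 6 - 950*√U)
s/1786122 - 4767881/g(907) = (1044071/2)/1786122 - 4767881/(6 - 950*√907) = (1044071/2)*(1/1786122) - 4767881/(6 - 950*√907) = 1044071/3572244 - 4767881/(6 - 950*√907)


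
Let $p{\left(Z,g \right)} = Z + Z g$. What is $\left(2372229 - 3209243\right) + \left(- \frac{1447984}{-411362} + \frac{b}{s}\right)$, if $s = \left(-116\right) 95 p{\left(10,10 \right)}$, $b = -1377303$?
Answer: $- \frac{208688617026354057}{249326508200} \approx -8.3701 \cdot 10^{5}$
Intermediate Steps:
$s = -1212200$ ($s = \left(-116\right) 95 \cdot 10 \left(1 + 10\right) = - 11020 \cdot 10 \cdot 11 = \left(-11020\right) 110 = -1212200$)
$\left(2372229 - 3209243\right) + \left(- \frac{1447984}{-411362} + \frac{b}{s}\right) = \left(2372229 - 3209243\right) - \left(- \frac{1377303}{1212200} - \frac{723992}{205681}\right) = -837014 - - \frac{1160908160743}{249326508200} = -837014 + \left(\frac{723992}{205681} + \frac{1377303}{1212200}\right) = -837014 + \frac{1160908160743}{249326508200} = - \frac{208688617026354057}{249326508200}$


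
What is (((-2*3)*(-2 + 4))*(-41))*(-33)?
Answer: -16236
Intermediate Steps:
(((-2*3)*(-2 + 4))*(-41))*(-33) = (-6*2*(-41))*(-33) = -12*(-41)*(-33) = 492*(-33) = -16236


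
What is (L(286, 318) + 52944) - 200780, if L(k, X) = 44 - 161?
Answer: -147953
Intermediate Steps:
L(k, X) = -117
(L(286, 318) + 52944) - 200780 = (-117 + 52944) - 200780 = 52827 - 200780 = -147953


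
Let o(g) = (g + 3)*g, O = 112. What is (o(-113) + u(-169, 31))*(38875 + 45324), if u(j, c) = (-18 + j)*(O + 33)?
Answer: -1236462315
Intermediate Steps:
o(g) = g*(3 + g) (o(g) = (3 + g)*g = g*(3 + g))
u(j, c) = -2610 + 145*j (u(j, c) = (-18 + j)*(112 + 33) = (-18 + j)*145 = -2610 + 145*j)
(o(-113) + u(-169, 31))*(38875 + 45324) = (-113*(3 - 113) + (-2610 + 145*(-169)))*(38875 + 45324) = (-113*(-110) + (-2610 - 24505))*84199 = (12430 - 27115)*84199 = -14685*84199 = -1236462315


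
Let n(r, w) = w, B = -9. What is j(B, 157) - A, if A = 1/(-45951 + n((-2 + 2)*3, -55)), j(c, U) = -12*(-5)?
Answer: 2760361/46006 ≈ 60.000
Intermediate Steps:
j(c, U) = 60
A = -1/46006 (A = 1/(-45951 - 55) = 1/(-46006) = -1/46006 ≈ -2.1736e-5)
j(B, 157) - A = 60 - 1*(-1/46006) = 60 + 1/46006 = 2760361/46006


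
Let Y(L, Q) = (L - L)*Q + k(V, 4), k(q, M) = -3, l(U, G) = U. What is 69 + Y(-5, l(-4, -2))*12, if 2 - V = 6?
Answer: 33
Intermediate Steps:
V = -4 (V = 2 - 1*6 = 2 - 6 = -4)
Y(L, Q) = -3 (Y(L, Q) = (L - L)*Q - 3 = 0*Q - 3 = 0 - 3 = -3)
69 + Y(-5, l(-4, -2))*12 = 69 - 3*12 = 69 - 36 = 33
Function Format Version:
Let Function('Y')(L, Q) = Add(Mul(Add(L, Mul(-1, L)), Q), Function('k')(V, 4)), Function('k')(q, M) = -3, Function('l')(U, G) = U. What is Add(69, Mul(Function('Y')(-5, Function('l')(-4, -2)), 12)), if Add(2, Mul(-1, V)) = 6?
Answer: 33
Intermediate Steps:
V = -4 (V = Add(2, Mul(-1, 6)) = Add(2, -6) = -4)
Function('Y')(L, Q) = -3 (Function('Y')(L, Q) = Add(Mul(Add(L, Mul(-1, L)), Q), -3) = Add(Mul(0, Q), -3) = Add(0, -3) = -3)
Add(69, Mul(Function('Y')(-5, Function('l')(-4, -2)), 12)) = Add(69, Mul(-3, 12)) = Add(69, -36) = 33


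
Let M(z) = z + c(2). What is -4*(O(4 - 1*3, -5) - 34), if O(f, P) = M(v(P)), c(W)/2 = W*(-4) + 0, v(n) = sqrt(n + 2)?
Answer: 200 - 4*I*sqrt(3) ≈ 200.0 - 6.9282*I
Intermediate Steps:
v(n) = sqrt(2 + n)
c(W) = -8*W (c(W) = 2*(W*(-4) + 0) = 2*(-4*W + 0) = 2*(-4*W) = -8*W)
M(z) = -16 + z (M(z) = z - 8*2 = z - 16 = -16 + z)
O(f, P) = -16 + sqrt(2 + P)
-4*(O(4 - 1*3, -5) - 34) = -4*((-16 + sqrt(2 - 5)) - 34) = -4*((-16 + sqrt(-3)) - 34) = -4*((-16 + I*sqrt(3)) - 34) = -4*(-50 + I*sqrt(3)) = 200 - 4*I*sqrt(3)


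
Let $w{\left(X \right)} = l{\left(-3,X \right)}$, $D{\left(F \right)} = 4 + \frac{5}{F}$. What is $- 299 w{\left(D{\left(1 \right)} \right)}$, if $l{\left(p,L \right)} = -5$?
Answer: $1495$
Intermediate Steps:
$w{\left(X \right)} = -5$
$- 299 w{\left(D{\left(1 \right)} \right)} = \left(-299\right) \left(-5\right) = 1495$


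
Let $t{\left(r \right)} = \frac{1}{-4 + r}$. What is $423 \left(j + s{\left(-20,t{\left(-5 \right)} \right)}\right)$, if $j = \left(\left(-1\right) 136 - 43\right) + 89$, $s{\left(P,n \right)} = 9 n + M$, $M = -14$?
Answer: $-44415$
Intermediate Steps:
$s{\left(P,n \right)} = -14 + 9 n$ ($s{\left(P,n \right)} = 9 n - 14 = -14 + 9 n$)
$j = -90$ ($j = \left(-136 - 43\right) + 89 = -179 + 89 = -90$)
$423 \left(j + s{\left(-20,t{\left(-5 \right)} \right)}\right) = 423 \left(-90 - \left(14 - \frac{9}{-4 - 5}\right)\right) = 423 \left(-90 - \left(14 - \frac{9}{-9}\right)\right) = 423 \left(-90 + \left(-14 + 9 \left(- \frac{1}{9}\right)\right)\right) = 423 \left(-90 - 15\right) = 423 \left(-105\right) = -44415$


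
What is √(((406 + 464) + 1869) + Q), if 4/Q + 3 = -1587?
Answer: √1731114885/795 ≈ 52.335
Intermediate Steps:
Q = -2/795 (Q = 4/(-3 - 1587) = 4/(-1590) = 4*(-1/1590) = -2/795 ≈ -0.0025157)
√(((406 + 464) + 1869) + Q) = √(((406 + 464) + 1869) - 2/795) = √((870 + 1869) - 2/795) = √(2739 - 2/795) = √(2177503/795) = √1731114885/795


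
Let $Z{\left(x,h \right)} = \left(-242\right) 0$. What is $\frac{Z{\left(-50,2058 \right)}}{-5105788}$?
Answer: $0$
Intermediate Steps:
$Z{\left(x,h \right)} = 0$
$\frac{Z{\left(-50,2058 \right)}}{-5105788} = \frac{0}{-5105788} = 0 \left(- \frac{1}{5105788}\right) = 0$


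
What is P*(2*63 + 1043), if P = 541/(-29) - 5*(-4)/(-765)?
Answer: -96897241/4437 ≈ -21838.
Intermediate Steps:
P = -82889/4437 (P = 541*(-1/29) + 20*(-1/765) = -541/29 - 4/153 = -82889/4437 ≈ -18.681)
P*(2*63 + 1043) = -82889*(2*63 + 1043)/4437 = -82889*(126 + 1043)/4437 = -82889/4437*1169 = -96897241/4437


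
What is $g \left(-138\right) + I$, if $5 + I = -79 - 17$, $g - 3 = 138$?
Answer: $-19559$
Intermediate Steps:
$g = 141$ ($g = 3 + 138 = 141$)
$I = -101$ ($I = -5 - 96 = -101$)
$g \left(-138\right) + I = 141 \left(-138\right) - 101 = -19458 - 101 = -19559$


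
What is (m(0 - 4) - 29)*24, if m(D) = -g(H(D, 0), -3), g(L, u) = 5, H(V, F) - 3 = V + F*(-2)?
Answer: -816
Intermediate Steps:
H(V, F) = 3 + V - 2*F (H(V, F) = 3 + (V + F*(-2)) = 3 + (V - 2*F) = 3 + V - 2*F)
m(D) = -5 (m(D) = -1*5 = -5)
(m(0 - 4) - 29)*24 = (-5 - 29)*24 = -34*24 = -816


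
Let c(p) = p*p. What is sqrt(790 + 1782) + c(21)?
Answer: 441 + 2*sqrt(643) ≈ 491.71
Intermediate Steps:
c(p) = p**2
sqrt(790 + 1782) + c(21) = sqrt(790 + 1782) + 21**2 = sqrt(2572) + 441 = 2*sqrt(643) + 441 = 441 + 2*sqrt(643)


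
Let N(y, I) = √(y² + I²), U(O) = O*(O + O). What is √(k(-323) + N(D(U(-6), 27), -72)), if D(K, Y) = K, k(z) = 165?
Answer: √(165 + 72*√2) ≈ 16.335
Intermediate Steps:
U(O) = 2*O² (U(O) = O*(2*O) = 2*O²)
N(y, I) = √(I² + y²)
√(k(-323) + N(D(U(-6), 27), -72)) = √(165 + √((-72)² + (2*(-6)²)²)) = √(165 + √(5184 + (2*36)²)) = √(165 + √(5184 + 72²)) = √(165 + √(5184 + 5184)) = √(165 + √10368) = √(165 + 72*√2)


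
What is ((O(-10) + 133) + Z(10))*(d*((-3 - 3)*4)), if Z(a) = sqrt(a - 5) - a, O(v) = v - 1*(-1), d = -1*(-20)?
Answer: -54720 - 480*sqrt(5) ≈ -55793.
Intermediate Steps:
d = 20
O(v) = 1 + v (O(v) = v + 1 = 1 + v)
Z(a) = sqrt(-5 + a) - a
((O(-10) + 133) + Z(10))*(d*((-3 - 3)*4)) = (((1 - 10) + 133) + (sqrt(-5 + 10) - 1*10))*(20*((-3 - 3)*4)) = ((-9 + 133) + (sqrt(5) - 10))*(20*(-6*4)) = (124 + (-10 + sqrt(5)))*(20*(-24)) = (114 + sqrt(5))*(-480) = -54720 - 480*sqrt(5)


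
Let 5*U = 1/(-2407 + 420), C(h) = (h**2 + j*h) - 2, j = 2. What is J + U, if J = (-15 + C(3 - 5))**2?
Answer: 2871214/9935 ≈ 289.00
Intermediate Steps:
C(h) = -2 + h**2 + 2*h (C(h) = (h**2 + 2*h) - 2 = -2 + h**2 + 2*h)
U = -1/9935 (U = 1/(5*(-2407 + 420)) = (1/5)/(-1987) = (1/5)*(-1/1987) = -1/9935 ≈ -0.00010065)
J = 289 (J = (-15 + (-2 + (3 - 5)**2 + 2*(3 - 5)))**2 = (-15 + (-2 + (-2)**2 + 2*(-2)))**2 = (-15 + (-2 + 4 - 4))**2 = (-15 - 2)**2 = (-17)**2 = 289)
J + U = 289 - 1/9935 = 2871214/9935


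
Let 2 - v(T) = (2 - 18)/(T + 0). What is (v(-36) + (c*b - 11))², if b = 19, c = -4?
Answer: 591361/81 ≈ 7300.8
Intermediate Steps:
v(T) = 2 + 16/T (v(T) = 2 - (2 - 18)/(T + 0) = 2 - (-16)/T = 2 + 16/T)
(v(-36) + (c*b - 11))² = ((2 + 16/(-36)) + (-4*19 - 11))² = ((2 + 16*(-1/36)) + (-76 - 11))² = ((2 - 4/9) - 87)² = (14/9 - 87)² = (-769/9)² = 591361/81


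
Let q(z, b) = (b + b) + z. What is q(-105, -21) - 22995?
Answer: -23142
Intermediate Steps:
q(z, b) = z + 2*b (q(z, b) = 2*b + z = z + 2*b)
q(-105, -21) - 22995 = (-105 + 2*(-21)) - 22995 = (-105 - 42) - 22995 = -147 - 22995 = -23142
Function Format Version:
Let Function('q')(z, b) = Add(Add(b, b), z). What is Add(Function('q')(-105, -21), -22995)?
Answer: -23142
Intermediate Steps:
Function('q')(z, b) = Add(z, Mul(2, b)) (Function('q')(z, b) = Add(Mul(2, b), z) = Add(z, Mul(2, b)))
Add(Function('q')(-105, -21), -22995) = Add(Add(-105, Mul(2, -21)), -22995) = Add(Add(-105, -42), -22995) = Add(-147, -22995) = -23142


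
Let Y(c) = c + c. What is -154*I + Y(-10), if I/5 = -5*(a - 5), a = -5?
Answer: -38520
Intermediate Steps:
Y(c) = 2*c
I = 250 (I = 5*(-5*(-5 - 5)) = 5*(-5*(-10)) = 5*50 = 250)
-154*I + Y(-10) = -154*250 + 2*(-10) = -38500 - 20 = -38520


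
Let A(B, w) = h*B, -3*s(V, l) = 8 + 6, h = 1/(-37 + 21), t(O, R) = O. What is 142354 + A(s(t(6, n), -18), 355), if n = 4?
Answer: 3416503/24 ≈ 1.4235e+5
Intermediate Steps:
h = -1/16 (h = 1/(-16) = -1/16 ≈ -0.062500)
s(V, l) = -14/3 (s(V, l) = -(8 + 6)/3 = -1/3*14 = -14/3)
A(B, w) = -B/16
142354 + A(s(t(6, n), -18), 355) = 142354 - 1/16*(-14/3) = 142354 + 7/24 = 3416503/24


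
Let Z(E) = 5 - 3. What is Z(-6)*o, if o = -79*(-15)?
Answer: 2370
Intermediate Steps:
Z(E) = 2
o = 1185
Z(-6)*o = 2*1185 = 2370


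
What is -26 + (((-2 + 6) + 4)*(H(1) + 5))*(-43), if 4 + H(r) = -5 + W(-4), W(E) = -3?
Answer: 2382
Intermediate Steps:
H(r) = -12 (H(r) = -4 + (-5 - 3) = -4 - 8 = -12)
-26 + (((-2 + 6) + 4)*(H(1) + 5))*(-43) = -26 + (((-2 + 6) + 4)*(-12 + 5))*(-43) = -26 + ((4 + 4)*(-7))*(-43) = -26 + (8*(-7))*(-43) = -26 - 56*(-43) = -26 + 2408 = 2382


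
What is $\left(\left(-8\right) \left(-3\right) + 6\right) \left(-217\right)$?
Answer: $-6510$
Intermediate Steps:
$\left(\left(-8\right) \left(-3\right) + 6\right) \left(-217\right) = \left(24 + 6\right) \left(-217\right) = 30 \left(-217\right) = -6510$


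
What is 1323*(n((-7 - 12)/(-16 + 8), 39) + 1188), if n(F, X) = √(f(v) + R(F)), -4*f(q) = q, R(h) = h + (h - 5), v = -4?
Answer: 1571724 + 1323*√3/2 ≈ 1.5729e+6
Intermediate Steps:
R(h) = -5 + 2*h (R(h) = h + (-5 + h) = -5 + 2*h)
f(q) = -q/4
n(F, X) = √(-4 + 2*F) (n(F, X) = √(-¼*(-4) + (-5 + 2*F)) = √(1 + (-5 + 2*F)) = √(-4 + 2*F))
1323*(n((-7 - 12)/(-16 + 8), 39) + 1188) = 1323*(√(-4 + 2*((-7 - 12)/(-16 + 8))) + 1188) = 1323*(√(-4 + 2*(-19/(-8))) + 1188) = 1323*(√(-4 + 2*(-19*(-⅛))) + 1188) = 1323*(√(-4 + 2*(19/8)) + 1188) = 1323*(√(-4 + 19/4) + 1188) = 1323*(√(¾) + 1188) = 1323*(√3/2 + 1188) = 1323*(1188 + √3/2) = 1571724 + 1323*√3/2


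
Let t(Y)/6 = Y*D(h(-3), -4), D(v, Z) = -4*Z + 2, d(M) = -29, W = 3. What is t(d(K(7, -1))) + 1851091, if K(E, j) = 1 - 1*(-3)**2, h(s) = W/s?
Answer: 1847959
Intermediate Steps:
h(s) = 3/s
K(E, j) = -8 (K(E, j) = 1 - 1*9 = 1 - 9 = -8)
D(v, Z) = 2 - 4*Z
t(Y) = 108*Y (t(Y) = 6*(Y*(2 - 4*(-4))) = 6*(Y*(2 + 16)) = 6*(Y*18) = 6*(18*Y) = 108*Y)
t(d(K(7, -1))) + 1851091 = 108*(-29) + 1851091 = -3132 + 1851091 = 1847959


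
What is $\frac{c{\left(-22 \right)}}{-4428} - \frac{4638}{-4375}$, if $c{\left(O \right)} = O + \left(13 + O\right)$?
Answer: $\frac{20672689}{19372500} \approx 1.0671$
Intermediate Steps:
$c{\left(O \right)} = 13 + 2 O$
$\frac{c{\left(-22 \right)}}{-4428} - \frac{4638}{-4375} = \frac{13 + 2 \left(-22\right)}{-4428} - \frac{4638}{-4375} = \left(13 - 44\right) \left(- \frac{1}{4428}\right) - - \frac{4638}{4375} = \left(-31\right) \left(- \frac{1}{4428}\right) + \frac{4638}{4375} = \frac{31}{4428} + \frac{4638}{4375} = \frac{20672689}{19372500}$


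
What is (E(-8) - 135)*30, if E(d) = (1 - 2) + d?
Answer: -4320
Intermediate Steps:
E(d) = -1 + d
(E(-8) - 135)*30 = ((-1 - 8) - 135)*30 = (-9 - 135)*30 = -144*30 = -4320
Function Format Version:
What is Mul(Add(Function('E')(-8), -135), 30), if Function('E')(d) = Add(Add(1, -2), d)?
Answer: -4320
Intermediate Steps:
Function('E')(d) = Add(-1, d)
Mul(Add(Function('E')(-8), -135), 30) = Mul(Add(Add(-1, -8), -135), 30) = Mul(Add(-9, -135), 30) = Mul(-144, 30) = -4320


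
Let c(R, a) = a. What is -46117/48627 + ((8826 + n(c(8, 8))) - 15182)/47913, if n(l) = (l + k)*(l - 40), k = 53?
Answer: -871198979/776621817 ≈ -1.1218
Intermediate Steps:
n(l) = (-40 + l)*(53 + l) (n(l) = (l + 53)*(l - 40) = (53 + l)*(-40 + l) = (-40 + l)*(53 + l))
-46117/48627 + ((8826 + n(c(8, 8))) - 15182)/47913 = -46117/48627 + ((8826 + (-2120 + 8**2 + 13*8)) - 15182)/47913 = -46117*1/48627 + ((8826 + (-2120 + 64 + 104)) - 15182)*(1/47913) = -46117/48627 + ((8826 - 1952) - 15182)*(1/47913) = -46117/48627 + (6874 - 15182)*(1/47913) = -46117/48627 - 8308*1/47913 = -46117/48627 - 8308/47913 = -871198979/776621817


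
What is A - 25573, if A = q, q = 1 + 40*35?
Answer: -24172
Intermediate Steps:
q = 1401 (q = 1 + 1400 = 1401)
A = 1401
A - 25573 = 1401 - 25573 = -24172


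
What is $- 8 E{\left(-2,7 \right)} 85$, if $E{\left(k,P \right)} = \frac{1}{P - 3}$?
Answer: $-170$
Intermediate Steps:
$E{\left(k,P \right)} = \frac{1}{-3 + P}$
$- 8 E{\left(-2,7 \right)} 85 = - \frac{8}{-3 + 7} \cdot 85 = - \frac{8}{4} \cdot 85 = \left(-8\right) \frac{1}{4} \cdot 85 = \left(-2\right) 85 = -170$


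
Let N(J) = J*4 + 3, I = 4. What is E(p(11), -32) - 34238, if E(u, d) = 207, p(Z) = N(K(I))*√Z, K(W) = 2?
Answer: -34031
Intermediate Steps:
N(J) = 3 + 4*J (N(J) = 4*J + 3 = 3 + 4*J)
p(Z) = 11*√Z (p(Z) = (3 + 4*2)*√Z = (3 + 8)*√Z = 11*√Z)
E(p(11), -32) - 34238 = 207 - 34238 = -34031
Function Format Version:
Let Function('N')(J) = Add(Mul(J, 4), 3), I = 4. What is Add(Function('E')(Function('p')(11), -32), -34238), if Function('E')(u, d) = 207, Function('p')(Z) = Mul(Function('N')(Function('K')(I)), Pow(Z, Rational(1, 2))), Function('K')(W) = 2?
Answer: -34031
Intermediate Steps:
Function('N')(J) = Add(3, Mul(4, J)) (Function('N')(J) = Add(Mul(4, J), 3) = Add(3, Mul(4, J)))
Function('p')(Z) = Mul(11, Pow(Z, Rational(1, 2))) (Function('p')(Z) = Mul(Add(3, Mul(4, 2)), Pow(Z, Rational(1, 2))) = Mul(Add(3, 8), Pow(Z, Rational(1, 2))) = Mul(11, Pow(Z, Rational(1, 2))))
Add(Function('E')(Function('p')(11), -32), -34238) = Add(207, -34238) = -34031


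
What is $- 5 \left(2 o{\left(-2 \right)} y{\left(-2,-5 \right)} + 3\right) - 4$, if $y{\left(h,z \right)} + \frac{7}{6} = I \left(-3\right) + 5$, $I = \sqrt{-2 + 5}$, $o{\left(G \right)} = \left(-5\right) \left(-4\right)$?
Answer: $- \frac{2357}{3} + 600 \sqrt{3} \approx 253.56$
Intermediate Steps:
$o{\left(G \right)} = 20$
$I = \sqrt{3} \approx 1.732$
$y{\left(h,z \right)} = \frac{23}{6} - 3 \sqrt{3}$ ($y{\left(h,z \right)} = - \frac{7}{6} + \left(\sqrt{3} \left(-3\right) + 5\right) = - \frac{7}{6} + \left(- 3 \sqrt{3} + 5\right) = - \frac{7}{6} + \left(5 - 3 \sqrt{3}\right) = \frac{23}{6} - 3 \sqrt{3}$)
$- 5 \left(2 o{\left(-2 \right)} y{\left(-2,-5 \right)} + 3\right) - 4 = - 5 \left(2 \cdot 20 \left(\frac{23}{6} - 3 \sqrt{3}\right) + 3\right) - 4 = - 5 \left(2 \left(\frac{230}{3} - 60 \sqrt{3}\right) + 3\right) - 4 = - 5 \left(\left(\frac{460}{3} - 120 \sqrt{3}\right) + 3\right) - 4 = - 5 \left(\frac{469}{3} - 120 \sqrt{3}\right) - 4 = \left(- \frac{2345}{3} + 600 \sqrt{3}\right) - 4 = - \frac{2357}{3} + 600 \sqrt{3}$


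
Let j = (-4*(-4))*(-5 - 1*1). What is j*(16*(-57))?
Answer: 87552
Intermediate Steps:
j = -96 (j = 16*(-5 - 1) = 16*(-6) = -96)
j*(16*(-57)) = -1536*(-57) = -96*(-912) = 87552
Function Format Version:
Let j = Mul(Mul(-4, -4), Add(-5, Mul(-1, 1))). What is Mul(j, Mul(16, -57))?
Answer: 87552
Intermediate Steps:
j = -96 (j = Mul(16, Add(-5, -1)) = Mul(16, -6) = -96)
Mul(j, Mul(16, -57)) = Mul(-96, Mul(16, -57)) = Mul(-96, -912) = 87552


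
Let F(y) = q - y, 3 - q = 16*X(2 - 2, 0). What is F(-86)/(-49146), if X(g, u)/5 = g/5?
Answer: -89/49146 ≈ -0.0018109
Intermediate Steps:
X(g, u) = g (X(g, u) = 5*(g/5) = g)
q = 3 (q = 3 - 16*(2 - 2) = 3 - 16*0 = 3 - 1*0 = 3 + 0 = 3)
F(y) = 3 - y
F(-86)/(-49146) = (3 - 1*(-86))/(-49146) = (3 + 86)*(-1/49146) = 89*(-1/49146) = -89/49146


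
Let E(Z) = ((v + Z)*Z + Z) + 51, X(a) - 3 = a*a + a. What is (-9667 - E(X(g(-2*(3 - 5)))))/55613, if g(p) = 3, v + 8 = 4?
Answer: -9898/55613 ≈ -0.17798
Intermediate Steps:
v = -4 (v = -8 + 4 = -4)
X(a) = 3 + a + a² (X(a) = 3 + (a*a + a) = 3 + (a² + a) = 3 + (a + a²) = 3 + a + a²)
E(Z) = 51 + Z + Z*(-4 + Z) (E(Z) = ((-4 + Z)*Z + Z) + 51 = (Z*(-4 + Z) + Z) + 51 = (Z + Z*(-4 + Z)) + 51 = 51 + Z + Z*(-4 + Z))
(-9667 - E(X(g(-2*(3 - 5)))))/55613 = (-9667 - (51 + (3 + 3 + 3²)² - 3*(3 + 3 + 3²)))/55613 = (-9667 - (51 + (3 + 3 + 9)² - 3*(3 + 3 + 9)))*(1/55613) = (-9667 - (51 + 15² - 3*15))*(1/55613) = (-9667 - (51 + 225 - 45))*(1/55613) = (-9667 - 1*231)*(1/55613) = (-9667 - 231)*(1/55613) = -9898*1/55613 = -9898/55613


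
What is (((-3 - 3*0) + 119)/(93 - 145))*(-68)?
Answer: 1972/13 ≈ 151.69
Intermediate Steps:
(((-3 - 3*0) + 119)/(93 - 145))*(-68) = (((-3 + 0) + 119)/(-52))*(-68) = ((-3 + 119)*(-1/52))*(-68) = (116*(-1/52))*(-68) = -29/13*(-68) = 1972/13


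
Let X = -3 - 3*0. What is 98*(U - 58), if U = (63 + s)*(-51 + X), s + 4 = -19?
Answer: -217364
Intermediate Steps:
s = -23 (s = -4 - 19 = -23)
X = -3 (X = -3 + 0 = -3)
U = -2160 (U = (63 - 23)*(-51 - 3) = 40*(-54) = -2160)
98*(U - 58) = 98*(-2160 - 58) = 98*(-2218) = -217364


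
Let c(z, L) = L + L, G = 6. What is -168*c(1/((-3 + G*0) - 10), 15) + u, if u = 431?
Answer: -4609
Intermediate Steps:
c(z, L) = 2*L
-168*c(1/((-3 + G*0) - 10), 15) + u = -336*15 + 431 = -168*30 + 431 = -5040 + 431 = -4609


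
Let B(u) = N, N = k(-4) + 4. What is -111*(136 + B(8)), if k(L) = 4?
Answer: -15984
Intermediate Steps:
N = 8 (N = 4 + 4 = 8)
B(u) = 8
-111*(136 + B(8)) = -111*(136 + 8) = -111*144 = -15984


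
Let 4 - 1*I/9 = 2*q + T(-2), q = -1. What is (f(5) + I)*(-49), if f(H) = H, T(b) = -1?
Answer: -3332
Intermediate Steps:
I = 63 (I = 36 - 9*(2*(-1) - 1) = 36 - 9*(-2 - 1) = 36 - 9*(-3) = 36 + 27 = 63)
(f(5) + I)*(-49) = (5 + 63)*(-49) = 68*(-49) = -3332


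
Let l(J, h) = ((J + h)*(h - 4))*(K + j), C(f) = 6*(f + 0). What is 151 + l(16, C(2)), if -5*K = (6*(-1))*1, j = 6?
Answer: 8819/5 ≈ 1763.8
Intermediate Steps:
C(f) = 6*f
K = 6/5 (K = -6*(-1)/5 = -(-6)/5 = -⅕*(-6) = 6/5 ≈ 1.2000)
l(J, h) = 36*(-4 + h)*(J + h)/5 (l(J, h) = ((J + h)*(h - 4))*(6/5 + 6) = ((J + h)*(-4 + h))*(36/5) = ((-4 + h)*(J + h))*(36/5) = 36*(-4 + h)*(J + h)/5)
151 + l(16, C(2)) = 151 + (-144/5*16 - 864*2/5 + 36*(6*2)²/5 + (36/5)*16*(6*2)) = 151 + (-2304/5 - 144/5*12 + (36/5)*12² + (36/5)*16*12) = 151 + (-2304/5 - 1728/5 + (36/5)*144 + 6912/5) = 151 + (-2304/5 - 1728/5 + 5184/5 + 6912/5) = 151 + 8064/5 = 8819/5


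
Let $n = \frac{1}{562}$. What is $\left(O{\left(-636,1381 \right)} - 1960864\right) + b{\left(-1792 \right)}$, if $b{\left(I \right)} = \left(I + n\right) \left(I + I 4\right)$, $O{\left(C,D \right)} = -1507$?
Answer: $\frac{3960395189}{281} \approx 1.4094 \cdot 10^{7}$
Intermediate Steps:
$n = \frac{1}{562} \approx 0.0017794$
$b{\left(I \right)} = 5 I \left(\frac{1}{562} + I\right)$ ($b{\left(I \right)} = \left(I + \frac{1}{562}\right) \left(I + I 4\right) = \left(\frac{1}{562} + I\right) \left(I + 4 I\right) = \left(\frac{1}{562} + I\right) 5 I = 5 I \left(\frac{1}{562} + I\right)$)
$\left(O{\left(-636,1381 \right)} - 1960864\right) + b{\left(-1792 \right)} = \left(-1507 - 1960864\right) + \frac{5}{562} \left(-1792\right) \left(1 + 562 \left(-1792\right)\right) = \left(-1507 - 1960864\right) + \frac{5}{562} \left(-1792\right) \left(1 - 1007104\right) = -1962371 + \frac{5}{562} \left(-1792\right) \left(-1007103\right) = -1962371 + \frac{4511821440}{281} = \frac{3960395189}{281}$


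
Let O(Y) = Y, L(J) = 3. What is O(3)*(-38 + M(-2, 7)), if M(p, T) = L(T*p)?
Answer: -105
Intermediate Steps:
M(p, T) = 3
O(3)*(-38 + M(-2, 7)) = 3*(-38 + 3) = 3*(-35) = -105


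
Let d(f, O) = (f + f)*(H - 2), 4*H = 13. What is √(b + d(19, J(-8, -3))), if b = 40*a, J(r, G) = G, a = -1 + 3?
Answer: √510/2 ≈ 11.292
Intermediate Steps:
a = 2
H = 13/4 (H = (¼)*13 = 13/4 ≈ 3.2500)
d(f, O) = 5*f/2 (d(f, O) = (f + f)*(13/4 - 2) = (2*f)*(5/4) = 5*f/2)
b = 80 (b = 40*2 = 80)
√(b + d(19, J(-8, -3))) = √(80 + (5/2)*19) = √(80 + 95/2) = √(255/2) = √510/2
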